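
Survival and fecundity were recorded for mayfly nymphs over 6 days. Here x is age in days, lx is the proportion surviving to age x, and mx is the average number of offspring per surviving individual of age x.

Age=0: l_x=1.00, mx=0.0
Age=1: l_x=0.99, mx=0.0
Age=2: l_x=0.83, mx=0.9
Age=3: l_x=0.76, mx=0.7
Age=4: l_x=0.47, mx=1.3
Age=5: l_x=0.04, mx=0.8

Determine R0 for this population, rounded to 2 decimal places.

lx·mx by age: 0, 0, 0.747, 0.532, 0.611, 0.032
R0 = Σ lx·mx = 1.922 → 1.92

1.92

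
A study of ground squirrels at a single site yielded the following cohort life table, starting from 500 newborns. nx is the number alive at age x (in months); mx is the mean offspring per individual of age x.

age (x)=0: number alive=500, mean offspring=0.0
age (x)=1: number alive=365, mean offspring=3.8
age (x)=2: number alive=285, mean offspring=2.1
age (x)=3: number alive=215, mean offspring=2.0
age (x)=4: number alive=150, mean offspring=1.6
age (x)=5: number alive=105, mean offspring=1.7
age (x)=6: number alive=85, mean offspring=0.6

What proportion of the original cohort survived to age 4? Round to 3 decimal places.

l_4 = n_4/n_0 = 150/500 = 0.3 → 0.300

0.300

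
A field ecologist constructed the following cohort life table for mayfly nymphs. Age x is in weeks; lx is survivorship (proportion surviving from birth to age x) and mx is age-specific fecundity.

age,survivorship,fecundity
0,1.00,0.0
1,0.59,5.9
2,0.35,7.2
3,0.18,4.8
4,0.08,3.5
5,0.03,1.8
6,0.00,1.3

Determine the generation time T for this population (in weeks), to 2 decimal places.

lx·mx: 0, 3.481, 2.52, 0.864, 0.28, 0.054, 0 → R0 = 7.199
x·lx·mx: 0, 3.481, 5.04, 2.592, 1.12, 0.27, 0 → Σ = 12.503
T = 12.503 / 7.199 = 1.736769… → 1.74

1.74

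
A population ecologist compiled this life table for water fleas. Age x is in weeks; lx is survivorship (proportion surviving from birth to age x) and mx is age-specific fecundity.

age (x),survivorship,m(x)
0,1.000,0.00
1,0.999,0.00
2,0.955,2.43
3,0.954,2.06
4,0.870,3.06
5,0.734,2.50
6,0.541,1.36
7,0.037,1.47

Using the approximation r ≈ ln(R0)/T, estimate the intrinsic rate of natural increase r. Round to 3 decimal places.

R0 = Σ lx·mx = 0 + 0 + 2.32065 + 1.96524 + 2.6622 + 1.835 + 0.73576 + 0.05439 = 9.57324
Σ x·lx·mx = 35.15611; T = 35.15611/9.57324 = 3.67233…
r ≈ ln(R0)/T = ln(9.57324)/3.67233… = 0.61513… → 0.615

0.615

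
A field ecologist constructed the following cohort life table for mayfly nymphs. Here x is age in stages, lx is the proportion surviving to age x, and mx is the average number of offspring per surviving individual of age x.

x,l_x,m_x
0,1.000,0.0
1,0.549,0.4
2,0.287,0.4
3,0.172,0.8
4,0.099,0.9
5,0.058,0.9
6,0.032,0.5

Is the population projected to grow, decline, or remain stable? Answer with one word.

R0 = Σ lx·mx = 0 + 0.2196 + 0.1148 + 0.1376 + 0.0891 + 0.0522 + 0.016 = 0.6293
R0 < 1, so the population is declining.

declining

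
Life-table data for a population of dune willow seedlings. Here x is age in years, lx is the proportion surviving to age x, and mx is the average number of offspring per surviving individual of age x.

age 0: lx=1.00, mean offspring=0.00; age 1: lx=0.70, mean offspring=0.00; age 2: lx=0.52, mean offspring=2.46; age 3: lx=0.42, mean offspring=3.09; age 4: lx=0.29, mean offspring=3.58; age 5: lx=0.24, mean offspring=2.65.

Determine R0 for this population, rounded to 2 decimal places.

lx·mx by age: 0, 0, 1.2792, 1.2978, 1.0382, 0.636
R0 = Σ lx·mx = 4.2512 → 4.25

4.25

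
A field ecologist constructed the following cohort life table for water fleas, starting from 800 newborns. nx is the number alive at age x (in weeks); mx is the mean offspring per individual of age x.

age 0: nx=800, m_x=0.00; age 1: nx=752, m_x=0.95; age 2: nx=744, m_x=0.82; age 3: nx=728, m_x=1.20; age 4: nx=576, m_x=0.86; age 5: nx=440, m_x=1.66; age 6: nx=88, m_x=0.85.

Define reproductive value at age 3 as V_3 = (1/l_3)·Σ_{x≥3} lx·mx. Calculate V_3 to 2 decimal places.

lx = nx/n0 = nx/800: 1, 0.94, 0.93, 0.91, 0.72, 0.55, 0.11
lx·mx for x ≥ 3: 1.092, 0.6192, 0.913, 0.0935 → sum = 2.7177
V_3 = 2.7177 / l_3 = 2.7177 / 0.91 = 2.986484… → 2.99

2.99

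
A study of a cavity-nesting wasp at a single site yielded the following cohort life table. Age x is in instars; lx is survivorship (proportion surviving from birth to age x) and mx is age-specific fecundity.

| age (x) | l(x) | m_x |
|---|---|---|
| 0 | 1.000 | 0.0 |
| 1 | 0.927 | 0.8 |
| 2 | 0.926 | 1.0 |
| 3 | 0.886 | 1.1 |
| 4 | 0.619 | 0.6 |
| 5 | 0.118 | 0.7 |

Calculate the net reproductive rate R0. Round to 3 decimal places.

3.096

lx·mx by age: 0, 0.7416, 0.926, 0.9746, 0.3714, 0.0826
R0 = Σ lx·mx = 3.0962 → 3.096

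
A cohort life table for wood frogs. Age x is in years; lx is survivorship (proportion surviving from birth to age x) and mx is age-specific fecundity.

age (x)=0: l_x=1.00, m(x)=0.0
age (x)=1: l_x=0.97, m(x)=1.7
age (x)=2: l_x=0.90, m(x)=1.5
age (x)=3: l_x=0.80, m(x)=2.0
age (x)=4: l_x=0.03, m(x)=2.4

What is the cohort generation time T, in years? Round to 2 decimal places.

2.02

lx·mx: 0, 1.649, 1.35, 1.6, 0.072 → R0 = 4.671
x·lx·mx: 0, 1.649, 2.7, 4.8, 0.288 → Σ = 9.437
T = 9.437 / 4.671 = 2.020338… → 2.02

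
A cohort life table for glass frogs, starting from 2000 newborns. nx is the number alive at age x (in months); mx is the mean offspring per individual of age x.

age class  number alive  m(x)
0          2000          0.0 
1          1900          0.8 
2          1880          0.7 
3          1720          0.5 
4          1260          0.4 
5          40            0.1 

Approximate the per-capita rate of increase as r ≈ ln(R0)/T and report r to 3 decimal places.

lx = nx/n0 = nx/2000: 1, 0.95, 0.94, 0.86, 0.63, 0.02
R0 = Σ lx·mx = 0 + 0.76 + 0.658 + 0.43 + 0.252 + 0.002 = 2.102
Σ x·lx·mx = 4.384; T = 4.384/2.102 = 2.08563…
r ≈ ln(R0)/T = ln(2.102)/2.08563… = 0.35619… → 0.356

0.356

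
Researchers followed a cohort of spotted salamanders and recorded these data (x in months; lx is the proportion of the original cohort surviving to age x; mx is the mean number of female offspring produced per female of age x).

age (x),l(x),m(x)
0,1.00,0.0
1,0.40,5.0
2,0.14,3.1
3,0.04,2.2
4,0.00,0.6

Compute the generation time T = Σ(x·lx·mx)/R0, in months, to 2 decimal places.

lx·mx: 0, 2, 0.434, 0.088, 0 → R0 = 2.522
x·lx·mx: 0, 2, 0.868, 0.264, 0 → Σ = 3.132
T = 3.132 / 2.522 = 1.241872… → 1.24

1.24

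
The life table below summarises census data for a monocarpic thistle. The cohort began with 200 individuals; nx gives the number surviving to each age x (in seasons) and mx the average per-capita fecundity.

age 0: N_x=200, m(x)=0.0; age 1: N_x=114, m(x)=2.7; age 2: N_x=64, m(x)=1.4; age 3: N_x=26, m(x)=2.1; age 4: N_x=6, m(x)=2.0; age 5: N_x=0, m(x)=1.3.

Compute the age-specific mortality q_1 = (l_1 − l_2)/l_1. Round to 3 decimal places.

0.439

lx = nx/n0 = nx/200: 1, 0.57, 0.32, 0.13, 0.03, 0
q_1 = (l_1 − l_2) / l_1 = (0.57 − 0.32) / 0.57
     = 0.25 / 0.57 = 0.438596… → 0.439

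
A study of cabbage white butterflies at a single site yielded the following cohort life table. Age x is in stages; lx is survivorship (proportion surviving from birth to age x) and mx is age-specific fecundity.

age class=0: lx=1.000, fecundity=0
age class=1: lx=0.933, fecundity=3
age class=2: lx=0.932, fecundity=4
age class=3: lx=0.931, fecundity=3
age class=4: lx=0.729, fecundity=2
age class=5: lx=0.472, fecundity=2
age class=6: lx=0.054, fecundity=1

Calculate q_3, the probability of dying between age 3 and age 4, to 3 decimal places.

q_3 = (l_3 − l_4) / l_3 = (0.931 − 0.729) / 0.931
     = 0.202 / 0.931 = 0.216971… → 0.217

0.217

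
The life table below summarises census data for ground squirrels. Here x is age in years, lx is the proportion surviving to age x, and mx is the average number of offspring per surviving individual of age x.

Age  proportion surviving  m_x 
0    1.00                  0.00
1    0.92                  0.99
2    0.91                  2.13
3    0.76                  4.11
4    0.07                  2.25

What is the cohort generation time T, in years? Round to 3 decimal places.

2.412

lx·mx: 0, 0.9108, 1.9383, 3.1236, 0.1575 → R0 = 6.1302
x·lx·mx: 0, 0.9108, 3.8766, 9.3708, 0.63 → Σ = 14.7882
T = 14.7882 / 6.1302 = 2.412352… → 2.412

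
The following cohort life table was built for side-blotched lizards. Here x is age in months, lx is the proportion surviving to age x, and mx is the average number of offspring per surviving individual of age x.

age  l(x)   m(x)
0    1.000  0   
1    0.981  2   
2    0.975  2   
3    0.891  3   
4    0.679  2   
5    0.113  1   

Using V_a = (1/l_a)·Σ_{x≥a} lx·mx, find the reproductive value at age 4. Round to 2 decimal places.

lx·mx for x ≥ 4: 1.358, 0.113 → sum = 1.471
V_4 = 1.471 / l_4 = 1.471 / 0.679 = 2.166421… → 2.17

2.17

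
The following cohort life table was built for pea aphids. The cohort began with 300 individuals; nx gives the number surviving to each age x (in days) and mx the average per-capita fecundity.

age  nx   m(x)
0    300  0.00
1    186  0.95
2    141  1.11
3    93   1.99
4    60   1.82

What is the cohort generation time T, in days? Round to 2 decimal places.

2.36

lx = nx/n0 = nx/300: 1, 0.62, 0.47, 0.31, 0.2
lx·mx: 0, 0.589, 0.5217, 0.6169, 0.364 → R0 = 2.0916
x·lx·mx: 0, 0.589, 1.0434, 1.8507, 1.456 → Σ = 4.9391
T = 4.9391 / 2.0916 = 2.361398… → 2.36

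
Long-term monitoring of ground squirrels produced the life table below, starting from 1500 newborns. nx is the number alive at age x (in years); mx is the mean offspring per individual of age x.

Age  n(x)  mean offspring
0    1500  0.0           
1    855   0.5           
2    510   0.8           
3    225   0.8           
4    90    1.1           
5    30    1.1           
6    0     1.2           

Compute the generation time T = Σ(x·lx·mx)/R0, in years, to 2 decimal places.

2.04

lx = nx/n0 = nx/1500: 1, 0.57, 0.34, 0.15, 0.06, 0.02, 0
lx·mx: 0, 0.285, 0.272, 0.12, 0.066, 0.022, 0 → R0 = 0.765
x·lx·mx: 0, 0.285, 0.544, 0.36, 0.264, 0.11, 0 → Σ = 1.563
T = 1.563 / 0.765 = 2.043137… → 2.04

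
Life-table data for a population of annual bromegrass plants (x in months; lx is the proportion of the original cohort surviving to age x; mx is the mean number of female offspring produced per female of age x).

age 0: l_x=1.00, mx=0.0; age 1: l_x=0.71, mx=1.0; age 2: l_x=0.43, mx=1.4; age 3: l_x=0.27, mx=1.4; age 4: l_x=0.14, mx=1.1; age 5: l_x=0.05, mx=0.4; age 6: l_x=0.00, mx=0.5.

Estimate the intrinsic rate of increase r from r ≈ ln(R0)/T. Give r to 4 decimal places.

R0 = Σ lx·mx = 0 + 0.71 + 0.602 + 0.378 + 0.154 + 0.02 + 0 = 1.864
Σ x·lx·mx = 3.764; T = 3.764/1.864 = 2.01931…
r ≈ ln(R0)/T = ln(1.864)/2.01931… = 0.308384… → 0.3084

0.3084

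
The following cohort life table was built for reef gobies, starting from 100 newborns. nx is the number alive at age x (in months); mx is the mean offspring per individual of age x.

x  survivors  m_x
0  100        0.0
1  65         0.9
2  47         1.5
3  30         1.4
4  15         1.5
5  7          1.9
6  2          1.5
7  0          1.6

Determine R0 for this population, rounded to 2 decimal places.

lx = nx/n0 = nx/100: 1, 0.65, 0.47, 0.3, 0.15, 0.07, 0.02, 0
lx·mx by age: 0, 0.585, 0.705, 0.42, 0.225, 0.133, 0.03, 0
R0 = Σ lx·mx = 2.098 → 2.10

2.10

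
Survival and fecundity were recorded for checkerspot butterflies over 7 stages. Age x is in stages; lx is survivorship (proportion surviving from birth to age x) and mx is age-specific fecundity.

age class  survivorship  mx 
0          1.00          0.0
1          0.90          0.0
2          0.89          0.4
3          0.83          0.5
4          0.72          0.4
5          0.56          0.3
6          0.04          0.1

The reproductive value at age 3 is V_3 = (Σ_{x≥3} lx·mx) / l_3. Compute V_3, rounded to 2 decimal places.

1.05

lx·mx for x ≥ 3: 0.415, 0.288, 0.168, 0.004 → sum = 0.875
V_3 = 0.875 / l_3 = 0.875 / 0.83 = 1.054217… → 1.05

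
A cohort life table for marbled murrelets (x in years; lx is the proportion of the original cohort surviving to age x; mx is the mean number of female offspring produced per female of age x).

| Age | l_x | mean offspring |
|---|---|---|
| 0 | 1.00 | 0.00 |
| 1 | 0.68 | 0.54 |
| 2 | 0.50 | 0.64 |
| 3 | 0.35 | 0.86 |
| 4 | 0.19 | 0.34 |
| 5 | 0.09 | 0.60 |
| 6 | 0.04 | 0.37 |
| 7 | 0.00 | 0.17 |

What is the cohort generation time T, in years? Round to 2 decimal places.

2.25

lx·mx: 0, 0.3672, 0.32, 0.301, 0.0646, 0.054, 0.0148, 0 → R0 = 1.1216
x·lx·mx: 0, 0.3672, 0.64, 0.903, 0.2584, 0.27, 0.0888, 0 → Σ = 2.5274
T = 2.5274 / 1.1216 = 2.253388… → 2.25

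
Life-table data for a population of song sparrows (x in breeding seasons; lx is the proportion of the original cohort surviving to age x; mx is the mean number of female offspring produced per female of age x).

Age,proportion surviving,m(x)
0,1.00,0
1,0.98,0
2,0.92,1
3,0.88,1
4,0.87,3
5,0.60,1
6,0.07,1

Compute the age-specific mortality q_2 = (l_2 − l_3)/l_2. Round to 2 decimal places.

0.04

q_2 = (l_2 − l_3) / l_2 = (0.92 − 0.88) / 0.92
     = 0.04 / 0.92 = 0.043478… → 0.04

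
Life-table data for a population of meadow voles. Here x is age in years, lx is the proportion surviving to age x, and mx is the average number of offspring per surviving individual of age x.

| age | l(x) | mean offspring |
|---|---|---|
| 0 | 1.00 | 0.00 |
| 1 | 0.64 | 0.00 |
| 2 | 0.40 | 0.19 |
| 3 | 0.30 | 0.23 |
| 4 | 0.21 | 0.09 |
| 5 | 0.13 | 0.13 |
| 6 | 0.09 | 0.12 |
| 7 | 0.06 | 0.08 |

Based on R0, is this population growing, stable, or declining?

declining

R0 = Σ lx·mx = 0 + 0 + 0.076 + 0.069 + 0.0189 + 0.0169 + 0.0108 + 0.0048 = 0.1964
R0 < 1, so the population is declining.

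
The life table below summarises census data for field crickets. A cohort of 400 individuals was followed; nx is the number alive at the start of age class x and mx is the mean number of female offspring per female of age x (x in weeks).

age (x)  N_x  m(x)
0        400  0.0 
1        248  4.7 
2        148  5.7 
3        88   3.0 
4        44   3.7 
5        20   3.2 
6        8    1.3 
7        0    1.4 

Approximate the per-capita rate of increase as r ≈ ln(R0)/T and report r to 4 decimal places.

0.9856

lx = nx/n0 = nx/400: 1, 0.62, 0.37, 0.22, 0.11, 0.05, 0.02, 0
R0 = Σ lx·mx = 0 + 2.914 + 2.109 + 0.66 + 0.407 + 0.16 + 0.026 + 0 = 6.276
Σ x·lx·mx = 11.696; T = 11.696/6.276 = 1.86361…
r ≈ ln(R0)/T = ln(6.276)/1.86361… = 0.985579… → 0.9856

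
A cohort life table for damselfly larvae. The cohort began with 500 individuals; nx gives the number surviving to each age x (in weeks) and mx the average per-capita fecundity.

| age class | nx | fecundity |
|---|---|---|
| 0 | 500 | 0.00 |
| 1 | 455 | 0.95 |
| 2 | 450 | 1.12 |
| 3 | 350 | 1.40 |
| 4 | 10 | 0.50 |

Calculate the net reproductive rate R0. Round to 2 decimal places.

lx = nx/n0 = nx/500: 1, 0.91, 0.9, 0.7, 0.02
lx·mx by age: 0, 0.8645, 1.008, 0.98, 0.01
R0 = Σ lx·mx = 2.8625 → 2.86

2.86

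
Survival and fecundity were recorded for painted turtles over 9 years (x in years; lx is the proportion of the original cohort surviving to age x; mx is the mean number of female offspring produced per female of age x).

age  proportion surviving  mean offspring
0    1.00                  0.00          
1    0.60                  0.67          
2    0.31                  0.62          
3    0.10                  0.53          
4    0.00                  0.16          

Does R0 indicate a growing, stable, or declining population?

R0 = Σ lx·mx = 0 + 0.402 + 0.1922 + 0.053 + 0 = 0.6472
R0 < 1, so the population is declining.

declining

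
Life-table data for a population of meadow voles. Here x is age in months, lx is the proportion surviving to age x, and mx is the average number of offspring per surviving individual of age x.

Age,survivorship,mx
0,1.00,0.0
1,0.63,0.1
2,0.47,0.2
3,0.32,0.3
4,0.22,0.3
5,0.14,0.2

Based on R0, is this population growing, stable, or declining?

R0 = Σ lx·mx = 0 + 0.063 + 0.094 + 0.096 + 0.066 + 0.028 = 0.347
R0 < 1, so the population is declining.

declining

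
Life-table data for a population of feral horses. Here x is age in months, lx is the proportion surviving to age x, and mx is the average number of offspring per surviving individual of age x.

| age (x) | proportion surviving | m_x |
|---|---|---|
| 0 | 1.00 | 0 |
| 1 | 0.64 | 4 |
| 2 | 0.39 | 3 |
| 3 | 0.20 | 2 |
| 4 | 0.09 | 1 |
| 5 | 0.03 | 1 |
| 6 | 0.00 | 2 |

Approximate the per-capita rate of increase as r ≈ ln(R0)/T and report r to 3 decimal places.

R0 = Σ lx·mx = 0 + 2.56 + 1.17 + 0.4 + 0.09 + 0.03 + 0 = 4.25
Σ x·lx·mx = 6.61; T = 6.61/4.25 = 1.55529…
r ≈ ln(R0)/T = ln(4.25)/1.55529… = 0.93032… → 0.930

0.930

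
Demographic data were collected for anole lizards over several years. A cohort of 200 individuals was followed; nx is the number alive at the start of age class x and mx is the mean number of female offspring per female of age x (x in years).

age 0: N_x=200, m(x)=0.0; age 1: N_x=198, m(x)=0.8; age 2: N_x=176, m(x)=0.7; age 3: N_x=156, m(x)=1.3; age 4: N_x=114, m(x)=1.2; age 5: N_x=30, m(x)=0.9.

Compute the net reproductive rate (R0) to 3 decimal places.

3.241

lx = nx/n0 = nx/200: 1, 0.99, 0.88, 0.78, 0.57, 0.15
lx·mx by age: 0, 0.792, 0.616, 1.014, 0.684, 0.135
R0 = Σ lx·mx = 3.241 → 3.241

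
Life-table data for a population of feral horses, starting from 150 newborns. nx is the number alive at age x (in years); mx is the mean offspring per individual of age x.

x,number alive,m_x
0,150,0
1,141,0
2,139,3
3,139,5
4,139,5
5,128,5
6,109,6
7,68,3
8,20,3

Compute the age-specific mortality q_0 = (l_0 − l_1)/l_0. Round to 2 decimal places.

lx = nx/n0 = nx/150: 1, 0.94, 0.92667…, 0.92667…, 0.92667…, 0.85333…, 0.72667…, 0.45333…, 0.13333…
q_0 = (l_0 − l_1) / l_0 = (1 − 0.94) / 1
     = 0.06 / 1 = 0.06 → 0.06

0.06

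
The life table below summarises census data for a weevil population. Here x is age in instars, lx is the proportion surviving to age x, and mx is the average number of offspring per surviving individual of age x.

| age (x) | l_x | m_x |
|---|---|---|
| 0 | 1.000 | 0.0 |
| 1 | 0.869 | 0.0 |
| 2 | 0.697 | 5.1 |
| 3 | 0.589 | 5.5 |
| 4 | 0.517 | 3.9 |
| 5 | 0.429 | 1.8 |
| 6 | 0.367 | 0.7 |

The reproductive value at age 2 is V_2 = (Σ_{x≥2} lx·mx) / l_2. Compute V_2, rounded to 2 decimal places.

lx·mx for x ≥ 2: 3.5547, 3.2395, 2.0163, 0.7722, 0.2569 → sum = 9.8396
V_2 = 9.8396 / l_2 = 9.8396 / 0.697 = 14.117073… → 14.12

14.12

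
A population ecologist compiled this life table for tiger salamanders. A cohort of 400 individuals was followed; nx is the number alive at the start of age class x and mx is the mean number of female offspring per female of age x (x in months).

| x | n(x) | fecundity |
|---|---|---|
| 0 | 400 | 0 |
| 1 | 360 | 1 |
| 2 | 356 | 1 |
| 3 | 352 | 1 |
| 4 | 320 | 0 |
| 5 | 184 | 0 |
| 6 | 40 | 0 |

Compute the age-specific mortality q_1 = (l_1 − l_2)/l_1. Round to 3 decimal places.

0.011

lx = nx/n0 = nx/400: 1, 0.9, 0.89, 0.88, 0.8, 0.46, 0.1
q_1 = (l_1 − l_2) / l_1 = (0.9 − 0.89) / 0.9
     = 0.01 / 0.9 = 0.011111… → 0.011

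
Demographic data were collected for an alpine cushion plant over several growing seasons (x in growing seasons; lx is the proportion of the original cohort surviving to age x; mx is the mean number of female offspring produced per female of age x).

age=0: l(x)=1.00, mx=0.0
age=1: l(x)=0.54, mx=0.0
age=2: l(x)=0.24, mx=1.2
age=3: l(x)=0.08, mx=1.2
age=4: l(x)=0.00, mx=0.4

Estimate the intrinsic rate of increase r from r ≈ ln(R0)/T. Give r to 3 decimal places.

-0.425

R0 = Σ lx·mx = 0 + 0 + 0.288 + 0.096 + 0 = 0.384
Σ x·lx·mx = 0.864; T = 0.864/0.384 = 2.25
r ≈ ln(R0)/T = ln(0.384)/2.25 = -0.42538… → -0.425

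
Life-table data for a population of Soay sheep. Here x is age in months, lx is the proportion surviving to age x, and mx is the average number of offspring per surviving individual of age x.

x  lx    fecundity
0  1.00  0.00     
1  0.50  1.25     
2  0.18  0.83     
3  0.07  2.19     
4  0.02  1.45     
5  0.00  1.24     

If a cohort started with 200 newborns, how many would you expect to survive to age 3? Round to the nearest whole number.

Expected survivors = N0 · l_3 = 200 × 0.07 = 14 → 14

14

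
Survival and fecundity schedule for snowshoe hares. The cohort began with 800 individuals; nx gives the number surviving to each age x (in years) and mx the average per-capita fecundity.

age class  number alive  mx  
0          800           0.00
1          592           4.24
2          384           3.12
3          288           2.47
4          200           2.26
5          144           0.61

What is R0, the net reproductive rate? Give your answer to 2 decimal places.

6.20

lx = nx/n0 = nx/800: 1, 0.74, 0.48, 0.36, 0.25, 0.18
lx·mx by age: 0, 3.1376, 1.4976, 0.8892, 0.565, 0.1098
R0 = Σ lx·mx = 6.1992 → 6.20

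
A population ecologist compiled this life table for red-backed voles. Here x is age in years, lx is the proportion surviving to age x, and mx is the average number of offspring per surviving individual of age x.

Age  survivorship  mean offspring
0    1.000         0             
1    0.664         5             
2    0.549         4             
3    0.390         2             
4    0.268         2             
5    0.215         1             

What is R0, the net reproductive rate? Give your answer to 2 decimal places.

lx·mx by age: 0, 3.32, 2.196, 0.78, 0.536, 0.215
R0 = Σ lx·mx = 7.047 → 7.05

7.05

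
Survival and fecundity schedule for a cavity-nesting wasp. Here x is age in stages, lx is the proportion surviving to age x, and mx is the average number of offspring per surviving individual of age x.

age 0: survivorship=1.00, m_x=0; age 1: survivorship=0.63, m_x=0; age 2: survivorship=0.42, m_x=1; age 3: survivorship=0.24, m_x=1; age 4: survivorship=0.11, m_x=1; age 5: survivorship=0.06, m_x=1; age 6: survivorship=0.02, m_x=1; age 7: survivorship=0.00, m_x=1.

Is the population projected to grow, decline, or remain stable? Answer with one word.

R0 = Σ lx·mx = 0 + 0 + 0.42 + 0.24 + 0.11 + 0.06 + 0.02 + 0 = 0.85
R0 < 1, so the population is declining.

declining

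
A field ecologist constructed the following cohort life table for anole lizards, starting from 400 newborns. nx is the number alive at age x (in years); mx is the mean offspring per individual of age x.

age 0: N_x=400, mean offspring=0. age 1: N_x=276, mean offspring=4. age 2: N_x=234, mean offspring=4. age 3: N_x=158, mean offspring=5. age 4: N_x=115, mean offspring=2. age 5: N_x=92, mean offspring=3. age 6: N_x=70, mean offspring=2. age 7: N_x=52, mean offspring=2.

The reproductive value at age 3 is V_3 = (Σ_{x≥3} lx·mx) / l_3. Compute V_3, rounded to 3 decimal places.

lx = nx/n0 = nx/400: 1, 0.69, 0.585, 0.395, 0.2875, 0.23, 0.175, 0.13
lx·mx for x ≥ 3: 1.975, 0.575, 0.69, 0.35, 0.26 → sum = 3.85
V_3 = 3.85 / l_3 = 3.85 / 0.395 = 9.746835… → 9.747

9.747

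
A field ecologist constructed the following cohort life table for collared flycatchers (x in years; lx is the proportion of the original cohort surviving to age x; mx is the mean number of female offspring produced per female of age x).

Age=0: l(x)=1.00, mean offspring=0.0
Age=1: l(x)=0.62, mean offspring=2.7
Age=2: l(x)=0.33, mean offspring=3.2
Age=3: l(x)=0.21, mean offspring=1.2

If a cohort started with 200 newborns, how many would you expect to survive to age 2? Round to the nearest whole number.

Expected survivors = N0 · l_2 = 200 × 0.33 = 66 → 66

66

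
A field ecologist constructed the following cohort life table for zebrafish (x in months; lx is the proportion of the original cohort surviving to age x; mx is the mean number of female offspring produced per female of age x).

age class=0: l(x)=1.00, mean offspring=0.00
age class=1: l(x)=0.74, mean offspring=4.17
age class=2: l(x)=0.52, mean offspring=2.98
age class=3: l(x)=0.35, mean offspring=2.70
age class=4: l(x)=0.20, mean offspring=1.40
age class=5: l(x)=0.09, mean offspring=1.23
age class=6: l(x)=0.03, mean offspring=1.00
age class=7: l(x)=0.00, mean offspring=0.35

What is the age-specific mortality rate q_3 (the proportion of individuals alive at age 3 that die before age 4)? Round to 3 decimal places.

0.429

q_3 = (l_3 − l_4) / l_3 = (0.35 − 0.2) / 0.35
     = 0.15 / 0.35 = 0.428571… → 0.429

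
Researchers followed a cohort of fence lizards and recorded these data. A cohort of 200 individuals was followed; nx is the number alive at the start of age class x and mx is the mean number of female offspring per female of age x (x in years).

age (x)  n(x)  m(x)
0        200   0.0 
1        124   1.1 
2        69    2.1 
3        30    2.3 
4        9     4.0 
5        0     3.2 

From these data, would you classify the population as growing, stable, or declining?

growing

lx = nx/n0 = nx/200: 1, 0.62, 0.345, 0.15, 0.045, 0
R0 = Σ lx·mx = 0 + 0.682 + 0.7245 + 0.345 + 0.18 + 0 = 1.9315
R0 > 1, so the population is growing.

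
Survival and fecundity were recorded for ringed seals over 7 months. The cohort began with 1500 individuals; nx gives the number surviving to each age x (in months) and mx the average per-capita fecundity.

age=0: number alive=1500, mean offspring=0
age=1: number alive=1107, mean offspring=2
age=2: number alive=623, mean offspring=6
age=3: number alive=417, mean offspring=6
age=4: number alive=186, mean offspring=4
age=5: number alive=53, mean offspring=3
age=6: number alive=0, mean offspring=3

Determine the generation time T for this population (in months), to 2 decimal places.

lx = nx/n0 = nx/1500: 1, 0.738, 0.41533…, 0.278, 0.124, 0.03533…, 0
lx·mx: 0, 1.476, 2.492…, 1.668, 0.496, 0.106…, 0 → R0 = 6.238…
x·lx·mx: 0, 1.476, 4.984…, 5.004, 1.984, 0.53…, 0 → Σ = 13.978…
T = 13.978… / 6.238… = 2.240782… → 2.24

2.24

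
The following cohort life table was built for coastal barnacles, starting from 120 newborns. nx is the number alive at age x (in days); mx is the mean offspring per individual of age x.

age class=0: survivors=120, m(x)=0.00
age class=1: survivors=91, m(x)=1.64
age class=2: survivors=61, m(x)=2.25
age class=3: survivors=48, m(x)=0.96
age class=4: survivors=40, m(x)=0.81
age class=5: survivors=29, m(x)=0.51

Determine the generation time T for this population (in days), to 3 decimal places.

2.016

lx = nx/n0 = nx/120: 1, 0.75833…, 0.50833…, 0.4, 0.33333…, 0.24167…
lx·mx: 0, 1.243667…, 1.14375…, 0.384, 0.27…, 0.12325… → R0 = 3.164667…
x·lx·mx: 0, 1.243667…, 2.2875…, 1.152, 1.08…, 0.61625… → Σ = 6.379417…
T = 6.379417… / 3.164667… = 2.015826… → 2.016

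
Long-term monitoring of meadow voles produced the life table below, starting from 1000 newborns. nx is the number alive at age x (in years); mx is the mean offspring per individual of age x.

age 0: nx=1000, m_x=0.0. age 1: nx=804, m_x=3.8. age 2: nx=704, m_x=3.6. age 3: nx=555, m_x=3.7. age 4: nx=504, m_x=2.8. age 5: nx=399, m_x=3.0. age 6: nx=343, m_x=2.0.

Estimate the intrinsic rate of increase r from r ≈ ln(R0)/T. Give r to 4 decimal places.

0.8713

lx = nx/n0 = nx/1000: 1, 0.804, 0.704, 0.555, 0.504, 0.399, 0.343
R0 = Σ lx·mx = 0 + 3.0552 + 2.5344 + 2.0535 + 1.4112 + 1.197 + 0.686 = 10.9373
Σ x·lx·mx = 30.0303; T = 30.0303/10.9373 = 2.74568…
r ≈ ln(R0)/T = ln(10.9373)/2.74568… = 0.871253… → 0.8713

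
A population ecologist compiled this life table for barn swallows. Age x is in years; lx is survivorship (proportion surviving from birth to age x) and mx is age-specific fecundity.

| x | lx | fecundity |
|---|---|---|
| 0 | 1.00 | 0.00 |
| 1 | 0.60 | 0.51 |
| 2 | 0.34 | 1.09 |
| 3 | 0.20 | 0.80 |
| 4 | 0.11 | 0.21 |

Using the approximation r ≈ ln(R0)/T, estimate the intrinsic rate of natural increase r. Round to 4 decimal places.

R0 = Σ lx·mx = 0 + 0.306 + 0.3706 + 0.16 + 0.0231 = 0.8597
Σ x·lx·mx = 1.6196; T = 1.6196/0.8597 = 1.88391…
r ≈ ln(R0)/T = ln(0.8597)/1.88391… = -0.080244… → -0.0802

-0.0802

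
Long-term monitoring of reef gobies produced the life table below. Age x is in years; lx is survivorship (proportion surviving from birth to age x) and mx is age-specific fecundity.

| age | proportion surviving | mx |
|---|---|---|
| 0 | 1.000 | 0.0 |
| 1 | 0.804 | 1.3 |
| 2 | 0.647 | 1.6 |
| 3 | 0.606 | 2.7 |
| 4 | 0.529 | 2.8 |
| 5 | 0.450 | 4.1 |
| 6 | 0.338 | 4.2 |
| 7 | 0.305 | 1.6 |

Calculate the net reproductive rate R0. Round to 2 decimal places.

lx·mx by age: 0, 1.0452, 1.0352, 1.6362, 1.4812, 1.845, 1.4196, 0.488
R0 = Σ lx·mx = 8.9504 → 8.95

8.95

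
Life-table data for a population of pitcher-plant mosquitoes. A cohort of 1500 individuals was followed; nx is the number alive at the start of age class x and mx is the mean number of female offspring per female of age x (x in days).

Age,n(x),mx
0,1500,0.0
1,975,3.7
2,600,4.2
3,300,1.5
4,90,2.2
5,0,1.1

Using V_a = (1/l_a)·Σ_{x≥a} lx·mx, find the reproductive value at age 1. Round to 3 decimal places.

6.949

lx = nx/n0 = nx/1500: 1, 0.65, 0.4, 0.2, 0.06, 0
lx·mx for x ≥ 1: 2.405, 1.68, 0.3, 0.132, 0 → sum = 4.517
V_1 = 4.517 / l_1 = 4.517 / 0.65 = 6.949231… → 6.949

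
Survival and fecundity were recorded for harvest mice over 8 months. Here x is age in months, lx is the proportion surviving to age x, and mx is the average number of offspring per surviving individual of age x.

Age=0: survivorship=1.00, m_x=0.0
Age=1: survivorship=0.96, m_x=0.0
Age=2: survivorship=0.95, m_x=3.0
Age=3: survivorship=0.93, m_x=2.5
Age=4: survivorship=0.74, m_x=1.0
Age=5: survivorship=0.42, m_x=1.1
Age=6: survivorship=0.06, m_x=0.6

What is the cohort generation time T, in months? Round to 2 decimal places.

lx·mx: 0, 0, 2.85, 2.325, 0.74, 0.462, 0.036 → R0 = 6.413
x·lx·mx: 0, 0, 5.7, 6.975, 2.96, 2.31, 0.216 → Σ = 18.161
T = 18.161 / 6.413 = 2.831904… → 2.83

2.83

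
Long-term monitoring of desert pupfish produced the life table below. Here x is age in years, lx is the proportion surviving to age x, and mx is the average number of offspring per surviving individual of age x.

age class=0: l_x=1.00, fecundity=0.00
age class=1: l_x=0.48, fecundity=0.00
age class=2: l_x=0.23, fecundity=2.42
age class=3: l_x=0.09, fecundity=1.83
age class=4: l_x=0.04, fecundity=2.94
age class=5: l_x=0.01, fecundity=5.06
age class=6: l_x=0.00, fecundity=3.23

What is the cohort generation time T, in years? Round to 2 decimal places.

2.62

lx·mx: 0, 0, 0.5566, 0.1647, 0.1176, 0.0506, 0 → R0 = 0.8895
x·lx·mx: 0, 0, 1.1132, 0.4941, 0.4704, 0.253, 0 → Σ = 2.3307
T = 2.3307 / 0.8895 = 2.620236… → 2.62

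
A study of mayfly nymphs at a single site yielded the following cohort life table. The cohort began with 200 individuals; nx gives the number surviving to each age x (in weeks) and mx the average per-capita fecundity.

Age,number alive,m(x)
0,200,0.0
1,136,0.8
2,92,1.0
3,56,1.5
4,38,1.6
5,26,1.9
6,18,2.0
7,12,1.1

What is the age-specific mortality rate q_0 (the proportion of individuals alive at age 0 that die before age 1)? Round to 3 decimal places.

lx = nx/n0 = nx/200: 1, 0.68, 0.46, 0.28, 0.19, 0.13, 0.09, 0.06
q_0 = (l_0 − l_1) / l_0 = (1 − 0.68) / 1
     = 0.32 / 1 = 0.32 → 0.320

0.320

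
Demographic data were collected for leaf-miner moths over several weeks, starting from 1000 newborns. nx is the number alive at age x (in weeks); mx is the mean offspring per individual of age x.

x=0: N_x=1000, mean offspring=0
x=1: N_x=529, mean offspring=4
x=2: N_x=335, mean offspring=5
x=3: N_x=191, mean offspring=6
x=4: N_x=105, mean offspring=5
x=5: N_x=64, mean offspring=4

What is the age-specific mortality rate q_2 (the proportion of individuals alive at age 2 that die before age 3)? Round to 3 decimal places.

lx = nx/n0 = nx/1000: 1, 0.529, 0.335, 0.191, 0.105, 0.064
q_2 = (l_2 − l_3) / l_2 = (0.335 − 0.191) / 0.335
     = 0.144 / 0.335 = 0.429851… → 0.430

0.430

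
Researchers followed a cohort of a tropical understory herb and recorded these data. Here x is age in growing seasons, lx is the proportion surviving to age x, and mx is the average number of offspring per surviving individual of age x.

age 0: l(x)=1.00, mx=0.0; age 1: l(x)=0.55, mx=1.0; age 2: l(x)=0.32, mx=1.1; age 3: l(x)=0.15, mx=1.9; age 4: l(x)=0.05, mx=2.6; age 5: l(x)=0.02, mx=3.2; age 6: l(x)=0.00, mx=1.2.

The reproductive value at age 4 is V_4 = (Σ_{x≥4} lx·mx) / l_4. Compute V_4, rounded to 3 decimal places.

3.880

lx·mx for x ≥ 4: 0.13, 0.064, 0 → sum = 0.194
V_4 = 0.194 / l_4 = 0.194 / 0.05 = 3.88 → 3.880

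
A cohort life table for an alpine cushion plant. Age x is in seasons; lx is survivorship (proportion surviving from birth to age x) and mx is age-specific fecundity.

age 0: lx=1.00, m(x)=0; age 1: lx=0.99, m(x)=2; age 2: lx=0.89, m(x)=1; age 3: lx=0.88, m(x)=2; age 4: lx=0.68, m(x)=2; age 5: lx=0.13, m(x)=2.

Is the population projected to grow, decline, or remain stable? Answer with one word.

R0 = Σ lx·mx = 0 + 1.98 + 0.89 + 1.76 + 1.36 + 0.26 = 6.25
R0 > 1, so the population is growing.

growing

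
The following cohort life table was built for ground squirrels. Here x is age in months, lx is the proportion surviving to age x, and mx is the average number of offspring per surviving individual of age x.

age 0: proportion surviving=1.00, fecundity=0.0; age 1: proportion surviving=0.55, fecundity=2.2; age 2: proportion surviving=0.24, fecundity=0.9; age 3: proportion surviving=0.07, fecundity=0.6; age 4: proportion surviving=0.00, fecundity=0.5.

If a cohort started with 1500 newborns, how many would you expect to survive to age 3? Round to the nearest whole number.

105

Expected survivors = N0 · l_3 = 1500 × 0.07 = 105 → 105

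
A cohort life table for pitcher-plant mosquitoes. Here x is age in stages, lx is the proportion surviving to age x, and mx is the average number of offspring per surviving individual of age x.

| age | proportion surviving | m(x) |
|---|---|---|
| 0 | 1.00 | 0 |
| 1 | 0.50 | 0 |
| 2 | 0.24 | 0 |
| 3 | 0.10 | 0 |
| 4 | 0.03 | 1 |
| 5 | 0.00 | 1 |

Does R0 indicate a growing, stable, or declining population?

declining

R0 = Σ lx·mx = 0 + 0 + 0 + 0 + 0.03 + 0 = 0.03
R0 < 1, so the population is declining.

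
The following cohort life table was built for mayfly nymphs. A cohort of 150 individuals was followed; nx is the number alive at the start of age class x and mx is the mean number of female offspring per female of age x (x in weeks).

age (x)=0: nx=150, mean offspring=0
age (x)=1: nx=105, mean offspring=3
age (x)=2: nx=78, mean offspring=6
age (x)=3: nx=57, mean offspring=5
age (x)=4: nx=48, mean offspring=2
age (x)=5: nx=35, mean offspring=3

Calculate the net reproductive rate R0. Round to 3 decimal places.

lx = nx/n0 = nx/150: 1, 0.7, 0.52, 0.38, 0.32, 0.23333…
lx·mx by age: 0, 2.1, 3.12, 1.9, 0.64, 0.7…
R0 = Σ lx·mx = 8.46… → 8.460

8.460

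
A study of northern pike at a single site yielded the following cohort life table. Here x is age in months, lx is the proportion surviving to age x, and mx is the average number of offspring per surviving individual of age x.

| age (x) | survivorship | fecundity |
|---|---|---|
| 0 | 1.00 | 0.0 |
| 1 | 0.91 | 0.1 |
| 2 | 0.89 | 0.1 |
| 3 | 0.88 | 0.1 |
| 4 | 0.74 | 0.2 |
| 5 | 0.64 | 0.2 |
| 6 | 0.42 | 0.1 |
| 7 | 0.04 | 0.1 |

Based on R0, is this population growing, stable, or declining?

declining

R0 = Σ lx·mx = 0 + 0.091 + 0.089 + 0.088 + 0.148 + 0.128 + 0.042 + 0.004 = 0.59
R0 < 1, so the population is declining.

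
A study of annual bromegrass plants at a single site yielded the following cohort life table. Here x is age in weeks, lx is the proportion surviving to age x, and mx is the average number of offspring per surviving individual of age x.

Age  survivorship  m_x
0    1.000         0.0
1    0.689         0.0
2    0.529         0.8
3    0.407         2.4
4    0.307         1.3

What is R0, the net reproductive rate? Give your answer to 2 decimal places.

1.80

lx·mx by age: 0, 0, 0.4232, 0.9768, 0.3991
R0 = Σ lx·mx = 1.7991 → 1.80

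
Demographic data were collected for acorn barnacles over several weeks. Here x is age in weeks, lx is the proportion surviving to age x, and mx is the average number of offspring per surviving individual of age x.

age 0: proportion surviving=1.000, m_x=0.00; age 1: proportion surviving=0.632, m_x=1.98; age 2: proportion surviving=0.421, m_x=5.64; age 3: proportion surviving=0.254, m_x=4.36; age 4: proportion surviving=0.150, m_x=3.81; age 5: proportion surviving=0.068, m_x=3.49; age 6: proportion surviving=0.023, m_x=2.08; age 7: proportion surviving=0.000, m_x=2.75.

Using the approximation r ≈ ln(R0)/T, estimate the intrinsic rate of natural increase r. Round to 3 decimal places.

0.735

R0 = Σ lx·mx = 0 + 1.25136 + 2.37444 + 1.10744 + 0.5715 + 0.23732 + 0.04784 + 0 = 5.5899
Σ x·lx·mx = 13.0822; T = 13.0822/5.5899 = 2.34033…
r ≈ ln(R0)/T = ln(5.5899)/2.34033… = 0.73535… → 0.735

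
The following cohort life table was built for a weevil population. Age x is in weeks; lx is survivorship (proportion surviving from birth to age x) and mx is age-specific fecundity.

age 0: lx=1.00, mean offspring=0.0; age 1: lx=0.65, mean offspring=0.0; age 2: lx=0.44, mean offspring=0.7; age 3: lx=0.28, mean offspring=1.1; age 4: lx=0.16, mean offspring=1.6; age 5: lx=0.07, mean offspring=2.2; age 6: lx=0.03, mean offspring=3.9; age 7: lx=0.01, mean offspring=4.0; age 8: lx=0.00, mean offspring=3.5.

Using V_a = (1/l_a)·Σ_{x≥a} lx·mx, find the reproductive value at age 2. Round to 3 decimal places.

lx·mx for x ≥ 2: 0.308, 0.308, 0.256, 0.154, 0.117, 0.04, 0 → sum = 1.183
V_2 = 1.183 / l_2 = 1.183 / 0.44 = 2.688636… → 2.689

2.689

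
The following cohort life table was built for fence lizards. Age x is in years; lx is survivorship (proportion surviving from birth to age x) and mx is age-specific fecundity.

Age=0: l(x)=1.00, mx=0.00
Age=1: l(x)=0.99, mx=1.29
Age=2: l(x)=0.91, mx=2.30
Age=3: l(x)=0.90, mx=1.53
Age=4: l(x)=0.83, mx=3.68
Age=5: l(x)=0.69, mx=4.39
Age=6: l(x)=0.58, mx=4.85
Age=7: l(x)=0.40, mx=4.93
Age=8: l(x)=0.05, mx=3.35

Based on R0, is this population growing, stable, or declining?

growing

R0 = Σ lx·mx = 0 + 1.2771 + 2.093 + 1.377 + 3.0544 + 3.0291 + 2.813 + 1.972 + 0.1675 = 15.7831
R0 > 1, so the population is growing.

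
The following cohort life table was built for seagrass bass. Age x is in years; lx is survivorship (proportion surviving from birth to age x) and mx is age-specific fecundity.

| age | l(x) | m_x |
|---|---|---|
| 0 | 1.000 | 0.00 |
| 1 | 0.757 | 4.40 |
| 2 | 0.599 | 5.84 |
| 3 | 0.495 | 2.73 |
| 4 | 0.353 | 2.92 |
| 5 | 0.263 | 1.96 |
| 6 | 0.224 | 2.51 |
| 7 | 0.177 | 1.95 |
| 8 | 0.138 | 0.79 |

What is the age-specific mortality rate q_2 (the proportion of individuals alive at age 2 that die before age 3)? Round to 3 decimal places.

q_2 = (l_2 − l_3) / l_2 = (0.599 − 0.495) / 0.599
     = 0.104 / 0.599 = 0.173623… → 0.174

0.174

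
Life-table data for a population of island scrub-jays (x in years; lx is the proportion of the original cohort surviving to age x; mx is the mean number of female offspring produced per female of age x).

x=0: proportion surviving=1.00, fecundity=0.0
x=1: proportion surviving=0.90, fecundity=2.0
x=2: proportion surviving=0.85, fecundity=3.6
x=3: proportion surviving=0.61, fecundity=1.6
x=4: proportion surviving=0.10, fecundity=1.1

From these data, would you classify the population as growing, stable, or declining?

R0 = Σ lx·mx = 0 + 1.8 + 3.06 + 0.976 + 0.11 = 5.946
R0 > 1, so the population is growing.

growing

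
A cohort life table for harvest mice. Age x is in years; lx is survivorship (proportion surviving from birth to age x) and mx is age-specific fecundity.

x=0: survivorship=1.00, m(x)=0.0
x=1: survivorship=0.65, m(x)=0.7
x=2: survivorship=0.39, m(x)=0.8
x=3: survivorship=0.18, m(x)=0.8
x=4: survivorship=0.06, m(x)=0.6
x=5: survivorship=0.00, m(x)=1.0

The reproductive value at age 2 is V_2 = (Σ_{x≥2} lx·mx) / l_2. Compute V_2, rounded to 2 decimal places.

1.26

lx·mx for x ≥ 2: 0.312, 0.144, 0.036, 0 → sum = 0.492
V_2 = 0.492 / l_2 = 0.492 / 0.39 = 1.261538… → 1.26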